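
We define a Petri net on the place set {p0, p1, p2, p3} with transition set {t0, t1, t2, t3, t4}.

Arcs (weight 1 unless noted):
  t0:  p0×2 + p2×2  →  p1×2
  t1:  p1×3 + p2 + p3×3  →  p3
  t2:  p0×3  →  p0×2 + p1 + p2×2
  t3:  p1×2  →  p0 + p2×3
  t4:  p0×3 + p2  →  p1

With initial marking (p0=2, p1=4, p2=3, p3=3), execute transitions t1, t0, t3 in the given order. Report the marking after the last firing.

step 1: fire t1:  (p0=2, p1=4, p2=3, p3=3) → (p0=2, p1=1, p2=2, p3=1)
step 2: fire t0:  (p0=2, p1=1, p2=2, p3=1) → (p0=0, p1=3, p2=0, p3=1)
step 3: fire t3:  (p0=0, p1=3, p2=0, p3=1) → (p0=1, p1=1, p2=3, p3=1)

(p0=1, p1=1, p2=3, p3=1)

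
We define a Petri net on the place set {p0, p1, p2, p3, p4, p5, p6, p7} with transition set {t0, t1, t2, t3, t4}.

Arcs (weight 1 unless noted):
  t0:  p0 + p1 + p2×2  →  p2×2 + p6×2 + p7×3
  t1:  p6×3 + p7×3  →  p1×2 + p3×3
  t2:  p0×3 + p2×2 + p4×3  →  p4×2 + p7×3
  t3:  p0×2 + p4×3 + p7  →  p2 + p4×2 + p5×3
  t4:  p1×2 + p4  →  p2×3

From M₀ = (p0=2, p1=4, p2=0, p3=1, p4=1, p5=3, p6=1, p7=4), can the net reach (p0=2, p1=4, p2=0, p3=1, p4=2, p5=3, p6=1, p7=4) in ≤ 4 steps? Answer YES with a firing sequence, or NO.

depth 0: 1 marking
depth 1: 2 markings reached so far
depth 2: 3 markings reached so far
depth 3: 5 markings reached so far
depth 4: 6 markings reached so far
target is not among the 6 markings reachable within 4 steps

NO — not reachable within 4 firings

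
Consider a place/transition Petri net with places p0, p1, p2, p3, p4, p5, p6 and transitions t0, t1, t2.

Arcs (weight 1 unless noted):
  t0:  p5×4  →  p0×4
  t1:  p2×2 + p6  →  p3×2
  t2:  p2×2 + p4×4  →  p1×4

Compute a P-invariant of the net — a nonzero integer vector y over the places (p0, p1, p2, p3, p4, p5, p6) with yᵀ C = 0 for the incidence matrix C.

Incidence matrix C (rows=places, cols=transitions):
       t0   t1   t2
   p0   4    0    0
   p1   0    0    4
   p2   0   -2   -2
   p3   0    2    0
   p4   0    0   -4
   p5  -4    0    0
   p6   0   -1    0

Candidate y = [0, 1, 2, 2, 0, 0, 0]; check y·C column-wise:
  col t0: 0·4 + 1·0 + 2·0 + 2·0 + 0·-4 = 0
  col t1: 1·0 + 2·-2 + 2·2 + 0·-1 = 0
  col t2: 1·4 + 2·-2 + 2·0 + 0·-4 = 0

y = (p0:0, p1:1, p2:2, p3:2, p4:0, p5:0, p6:0)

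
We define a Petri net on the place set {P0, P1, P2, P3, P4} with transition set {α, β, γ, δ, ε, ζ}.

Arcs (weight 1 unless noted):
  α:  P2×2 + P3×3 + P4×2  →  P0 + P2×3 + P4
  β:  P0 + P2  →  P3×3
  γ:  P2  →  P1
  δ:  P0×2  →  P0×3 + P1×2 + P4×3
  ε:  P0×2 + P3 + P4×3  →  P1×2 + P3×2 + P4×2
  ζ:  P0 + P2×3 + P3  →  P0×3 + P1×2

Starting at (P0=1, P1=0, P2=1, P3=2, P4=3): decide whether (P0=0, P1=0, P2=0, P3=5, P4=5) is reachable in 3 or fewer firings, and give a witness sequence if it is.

depth 0: 1 marking
depth 1: 3 markings reached so far
depth 2: 3 markings reached so far
(frontier empty at depth 2; search complete)
target is not among the 3 markings reachable within 3 steps

NO — not reachable within 3 firings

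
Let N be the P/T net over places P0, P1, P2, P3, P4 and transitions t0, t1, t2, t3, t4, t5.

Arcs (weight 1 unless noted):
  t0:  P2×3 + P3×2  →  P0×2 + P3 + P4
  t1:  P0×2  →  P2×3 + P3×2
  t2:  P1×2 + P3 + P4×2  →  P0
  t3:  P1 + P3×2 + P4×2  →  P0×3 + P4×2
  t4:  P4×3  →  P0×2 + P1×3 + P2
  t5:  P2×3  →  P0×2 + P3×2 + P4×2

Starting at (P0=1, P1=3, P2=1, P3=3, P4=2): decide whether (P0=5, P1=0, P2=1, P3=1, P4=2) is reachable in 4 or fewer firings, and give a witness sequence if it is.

depth 0: 1 marking
depth 1: 3 markings reached so far
depth 2: 6 markings reached so far
depth 3: 13 markings reached so far
depth 4: 25 markings reached so far
target is not among the 25 markings reachable within 4 steps

NO — not reachable within 4 firings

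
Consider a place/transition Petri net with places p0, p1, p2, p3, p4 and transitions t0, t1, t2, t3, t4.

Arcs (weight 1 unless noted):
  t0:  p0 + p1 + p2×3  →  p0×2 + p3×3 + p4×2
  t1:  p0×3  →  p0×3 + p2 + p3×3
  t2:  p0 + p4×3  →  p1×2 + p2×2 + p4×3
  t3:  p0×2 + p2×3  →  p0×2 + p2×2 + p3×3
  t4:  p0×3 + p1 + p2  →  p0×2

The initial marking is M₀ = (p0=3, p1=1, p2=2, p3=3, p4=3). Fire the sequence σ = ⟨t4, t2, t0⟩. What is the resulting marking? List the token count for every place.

(p0=2, p1=1, p2=0, p3=6, p4=5)

step 1: fire t4:  (p0=3, p1=1, p2=2, p3=3, p4=3) → (p0=2, p1=0, p2=1, p3=3, p4=3)
step 2: fire t2:  (p0=2, p1=0, p2=1, p3=3, p4=3) → (p0=1, p1=2, p2=3, p3=3, p4=3)
step 3: fire t0:  (p0=1, p1=2, p2=3, p3=3, p4=3) → (p0=2, p1=1, p2=0, p3=6, p4=5)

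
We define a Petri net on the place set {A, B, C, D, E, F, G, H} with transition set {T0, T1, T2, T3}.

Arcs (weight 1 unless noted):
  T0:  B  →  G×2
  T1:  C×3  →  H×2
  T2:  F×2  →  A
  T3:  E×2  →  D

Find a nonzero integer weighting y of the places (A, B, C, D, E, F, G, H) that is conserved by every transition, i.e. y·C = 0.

y = (A:0, B:0, C:0, D:2, E:1, F:0, G:0, H:0)

Incidence matrix C (rows=places, cols=transitions):
       T0   T1   T2   T3
    A   0    0    1    0
    B  -1    0    0    0
    C   0   -3    0    0
    D   0    0    0    1
    E   0    0    0   -2
    F   0    0   -2    0
    G   2    0    0    0
    H   0    2    0    0

Candidate y = [0, 0, 0, 2, 1, 0, 0, 0]; check y·C column-wise:
  col T0: 0·-1 + 2·0 + 1·0 + 0·2 = 0
  col T1: 0·-3 + 2·0 + 1·0 + 0·2 = 0
  col T2: 0·1 + 2·0 + 1·0 + 0·-2 = 0
  col T3: 2·1 + 1·-2 = 0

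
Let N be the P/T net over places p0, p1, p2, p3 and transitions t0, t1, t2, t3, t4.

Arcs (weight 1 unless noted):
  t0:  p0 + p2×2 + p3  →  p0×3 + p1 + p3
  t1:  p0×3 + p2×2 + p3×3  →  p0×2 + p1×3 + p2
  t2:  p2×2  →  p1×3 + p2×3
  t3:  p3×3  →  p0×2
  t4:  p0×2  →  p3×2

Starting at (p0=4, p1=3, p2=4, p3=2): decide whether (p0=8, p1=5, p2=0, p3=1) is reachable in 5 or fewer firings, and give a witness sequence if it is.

step 1: fire t0:  (p0=4, p1=3, p2=4, p3=2) → (p0=6, p1=4, p2=2, p3=2)
step 2: fire t0:  (p0=6, p1=4, p2=2, p3=2) → (p0=8, p1=5, p2=0, p3=2)
step 3: fire t4:  (p0=8, p1=5, p2=0, p3=2) → (p0=6, p1=5, p2=0, p3=4)
step 4: fire t3:  (p0=6, p1=5, p2=0, p3=4) → (p0=8, p1=5, p2=0, p3=1)

YES — reachable via ⟨t0, t0, t4, t3⟩ (4 firings)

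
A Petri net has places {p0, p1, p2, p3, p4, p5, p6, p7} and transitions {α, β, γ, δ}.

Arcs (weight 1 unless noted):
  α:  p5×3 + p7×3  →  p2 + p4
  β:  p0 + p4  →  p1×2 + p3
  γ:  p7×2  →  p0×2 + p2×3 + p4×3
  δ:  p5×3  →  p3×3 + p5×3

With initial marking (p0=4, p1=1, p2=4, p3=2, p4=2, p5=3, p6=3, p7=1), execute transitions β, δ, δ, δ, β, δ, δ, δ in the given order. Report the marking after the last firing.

step 1: fire β:  (p0=4, p1=1, p2=4, p3=2, p4=2, p5=3, p6=3, p7=1) → (p0=3, p1=3, p2=4, p3=3, p4=1, p5=3, p6=3, p7=1)
step 2: fire δ:  (p0=3, p1=3, p2=4, p3=3, p4=1, p5=3, p6=3, p7=1) → (p0=3, p1=3, p2=4, p3=6, p4=1, p5=3, p6=3, p7=1)
step 3: fire δ:  (p0=3, p1=3, p2=4, p3=6, p4=1, p5=3, p6=3, p7=1) → (p0=3, p1=3, p2=4, p3=9, p4=1, p5=3, p6=3, p7=1)
step 4: fire δ:  (p0=3, p1=3, p2=4, p3=9, p4=1, p5=3, p6=3, p7=1) → (p0=3, p1=3, p2=4, p3=12, p4=1, p5=3, p6=3, p7=1)
step 5: fire β:  (p0=3, p1=3, p2=4, p3=12, p4=1, p5=3, p6=3, p7=1) → (p0=2, p1=5, p2=4, p3=13, p4=0, p5=3, p6=3, p7=1)
step 6: fire δ:  (p0=2, p1=5, p2=4, p3=13, p4=0, p5=3, p6=3, p7=1) → (p0=2, p1=5, p2=4, p3=16, p4=0, p5=3, p6=3, p7=1)
step 7: fire δ:  (p0=2, p1=5, p2=4, p3=16, p4=0, p5=3, p6=3, p7=1) → (p0=2, p1=5, p2=4, p3=19, p4=0, p5=3, p6=3, p7=1)
step 8: fire δ:  (p0=2, p1=5, p2=4, p3=19, p4=0, p5=3, p6=3, p7=1) → (p0=2, p1=5, p2=4, p3=22, p4=0, p5=3, p6=3, p7=1)

(p0=2, p1=5, p2=4, p3=22, p4=0, p5=3, p6=3, p7=1)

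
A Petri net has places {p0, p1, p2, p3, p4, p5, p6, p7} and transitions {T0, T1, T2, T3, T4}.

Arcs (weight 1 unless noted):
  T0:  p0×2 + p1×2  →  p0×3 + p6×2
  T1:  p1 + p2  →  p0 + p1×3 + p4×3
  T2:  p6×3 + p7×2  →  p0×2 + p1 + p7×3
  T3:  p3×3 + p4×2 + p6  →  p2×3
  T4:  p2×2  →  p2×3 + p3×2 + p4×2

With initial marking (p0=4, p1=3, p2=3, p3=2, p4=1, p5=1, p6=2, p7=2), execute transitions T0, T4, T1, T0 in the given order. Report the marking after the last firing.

step 1: fire T0:  (p0=4, p1=3, p2=3, p3=2, p4=1, p5=1, p6=2, p7=2) → (p0=5, p1=1, p2=3, p3=2, p4=1, p5=1, p6=4, p7=2)
step 2: fire T4:  (p0=5, p1=1, p2=3, p3=2, p4=1, p5=1, p6=4, p7=2) → (p0=5, p1=1, p2=4, p3=4, p4=3, p5=1, p6=4, p7=2)
step 3: fire T1:  (p0=5, p1=1, p2=4, p3=4, p4=3, p5=1, p6=4, p7=2) → (p0=6, p1=3, p2=3, p3=4, p4=6, p5=1, p6=4, p7=2)
step 4: fire T0:  (p0=6, p1=3, p2=3, p3=4, p4=6, p5=1, p6=4, p7=2) → (p0=7, p1=1, p2=3, p3=4, p4=6, p5=1, p6=6, p7=2)

(p0=7, p1=1, p2=3, p3=4, p4=6, p5=1, p6=6, p7=2)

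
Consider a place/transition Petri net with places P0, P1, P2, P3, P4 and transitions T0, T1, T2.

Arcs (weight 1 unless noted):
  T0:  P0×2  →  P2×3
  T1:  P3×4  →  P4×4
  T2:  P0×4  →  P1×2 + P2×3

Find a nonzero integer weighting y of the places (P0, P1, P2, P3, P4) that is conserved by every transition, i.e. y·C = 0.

y = (P0:3, P1:3, P2:2, P3:0, P4:0)

Incidence matrix C (rows=places, cols=transitions):
       T0   T1   T2
   P0  -2    0   -4
   P1   0    0    2
   P2   3    0    3
   P3   0   -4    0
   P4   0    4    0

Candidate y = [3, 3, 2, 0, 0]; check y·C column-wise:
  col T0: 3·-2 + 3·0 + 2·3 = 0
  col T1: 3·0 + 3·0 + 2·0 + 0·-4 + 0·4 = 0
  col T2: 3·-4 + 3·2 + 2·3 = 0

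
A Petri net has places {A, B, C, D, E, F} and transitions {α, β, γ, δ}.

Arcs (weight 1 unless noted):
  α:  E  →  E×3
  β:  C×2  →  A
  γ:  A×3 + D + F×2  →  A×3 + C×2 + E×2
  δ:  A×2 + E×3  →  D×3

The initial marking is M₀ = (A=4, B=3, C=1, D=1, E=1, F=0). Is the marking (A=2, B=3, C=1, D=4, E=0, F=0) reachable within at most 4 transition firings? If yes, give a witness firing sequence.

YES — reachable via ⟨α, δ⟩ (2 firings)

step 1: fire α:  (A=4, B=3, C=1, D=1, E=1, F=0) → (A=4, B=3, C=1, D=1, E=3, F=0)
step 2: fire δ:  (A=4, B=3, C=1, D=1, E=3, F=0) → (A=2, B=3, C=1, D=4, E=0, F=0)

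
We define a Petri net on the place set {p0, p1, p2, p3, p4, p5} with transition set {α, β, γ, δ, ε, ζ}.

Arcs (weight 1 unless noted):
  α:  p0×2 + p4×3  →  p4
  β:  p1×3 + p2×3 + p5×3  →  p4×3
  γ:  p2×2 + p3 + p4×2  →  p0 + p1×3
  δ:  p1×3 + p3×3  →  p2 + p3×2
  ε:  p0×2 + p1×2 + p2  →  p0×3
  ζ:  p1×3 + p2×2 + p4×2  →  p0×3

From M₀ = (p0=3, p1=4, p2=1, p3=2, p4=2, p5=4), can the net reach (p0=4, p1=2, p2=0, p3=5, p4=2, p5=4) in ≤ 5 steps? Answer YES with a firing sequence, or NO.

depth 0: 1 marking
depth 1: 2 markings reached so far
depth 2: 2 markings reached so far
(frontier empty at depth 2; search complete)
target is not among the 2 markings reachable within 5 steps

NO — not reachable within 5 firings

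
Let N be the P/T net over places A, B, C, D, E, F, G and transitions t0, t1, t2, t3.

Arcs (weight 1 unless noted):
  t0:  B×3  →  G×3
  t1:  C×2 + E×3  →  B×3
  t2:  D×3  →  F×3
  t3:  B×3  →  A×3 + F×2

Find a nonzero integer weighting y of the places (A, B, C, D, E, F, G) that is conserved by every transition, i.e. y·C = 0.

Incidence matrix C (rows=places, cols=transitions):
       t0   t1   t2   t3
    A   0    0    0    3
    B  -3    3    0   -3
    C   0   -2    0    0
    D   0    0   -3    0
    E   0   -3    0    0
    F   0    0    3    2
    G   3    0    0    0

Candidate y = [0, 0, 3, 0, -2, 0, 0]; check y·C column-wise:
  col t0: 0·-3 + 3·0 + -2·0 + 0·3 = 0
  col t1: 0·3 + 3·-2 + -2·-3 = 0
  col t2: 3·0 + 0·-3 + -2·0 + 0·3 = 0
  col t3: 0·3 + 0·-3 + 3·0 + -2·0 + 0·2 = 0

y = (A:0, B:0, C:3, D:0, E:-2, F:0, G:0)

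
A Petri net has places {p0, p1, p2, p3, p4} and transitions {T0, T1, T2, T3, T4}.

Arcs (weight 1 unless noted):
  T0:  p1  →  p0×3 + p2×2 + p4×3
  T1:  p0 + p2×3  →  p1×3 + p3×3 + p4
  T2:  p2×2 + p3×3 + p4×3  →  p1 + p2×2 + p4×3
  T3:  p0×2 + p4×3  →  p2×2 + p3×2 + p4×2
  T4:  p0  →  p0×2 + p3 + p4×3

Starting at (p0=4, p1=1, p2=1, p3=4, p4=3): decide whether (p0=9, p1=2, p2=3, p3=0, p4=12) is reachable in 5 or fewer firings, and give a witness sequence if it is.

step 1: fire T0:  (p0=4, p1=1, p2=1, p3=4, p4=3) → (p0=7, p1=0, p2=3, p3=4, p4=6)
step 2: fire T2:  (p0=7, p1=0, p2=3, p3=4, p4=6) → (p0=7, p1=1, p2=3, p3=1, p4=6)
step 3: fire T4:  (p0=7, p1=1, p2=3, p3=1, p4=6) → (p0=8, p1=1, p2=3, p3=2, p4=9)
step 4: fire T4:  (p0=8, p1=1, p2=3, p3=2, p4=9) → (p0=9, p1=1, p2=3, p3=3, p4=12)
step 5: fire T2:  (p0=9, p1=1, p2=3, p3=3, p4=12) → (p0=9, p1=2, p2=3, p3=0, p4=12)

YES — reachable via ⟨T0, T2, T4, T4, T2⟩ (5 firings)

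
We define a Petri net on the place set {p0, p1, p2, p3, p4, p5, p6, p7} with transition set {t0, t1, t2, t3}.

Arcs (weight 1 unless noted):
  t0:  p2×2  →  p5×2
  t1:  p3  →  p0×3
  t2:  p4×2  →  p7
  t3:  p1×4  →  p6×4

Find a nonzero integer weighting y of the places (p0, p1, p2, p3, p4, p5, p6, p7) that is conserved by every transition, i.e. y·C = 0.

y = (p0:1, p1:0, p2:0, p3:3, p4:0, p5:0, p6:0, p7:0)

Incidence matrix C (rows=places, cols=transitions):
       t0   t1   t2   t3
   p0   0    3    0    0
   p1   0    0    0   -4
   p2  -2    0    0    0
   p3   0   -1    0    0
   p4   0    0   -2    0
   p5   2    0    0    0
   p6   0    0    0    4
   p7   0    0    1    0

Candidate y = [1, 0, 0, 3, 0, 0, 0, 0]; check y·C column-wise:
  col t0: 1·0 + 0·-2 + 3·0 + 0·2 = 0
  col t1: 1·3 + 3·-1 = 0
  col t2: 1·0 + 3·0 + 0·-2 + 0·1 = 0
  col t3: 1·0 + 0·-4 + 3·0 + 0·4 = 0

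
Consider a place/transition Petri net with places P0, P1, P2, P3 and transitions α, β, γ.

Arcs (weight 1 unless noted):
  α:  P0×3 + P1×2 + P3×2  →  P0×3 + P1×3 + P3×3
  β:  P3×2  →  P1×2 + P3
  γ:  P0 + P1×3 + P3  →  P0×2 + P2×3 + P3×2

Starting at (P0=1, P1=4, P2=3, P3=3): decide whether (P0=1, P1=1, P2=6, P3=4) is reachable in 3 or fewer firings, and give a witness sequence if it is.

NO — not reachable within 3 firings

depth 0: 1 marking
depth 1: 3 markings reached so far
depth 2: 5 markings reached so far
depth 3: 7 markings reached so far
target is not among the 7 markings reachable within 3 steps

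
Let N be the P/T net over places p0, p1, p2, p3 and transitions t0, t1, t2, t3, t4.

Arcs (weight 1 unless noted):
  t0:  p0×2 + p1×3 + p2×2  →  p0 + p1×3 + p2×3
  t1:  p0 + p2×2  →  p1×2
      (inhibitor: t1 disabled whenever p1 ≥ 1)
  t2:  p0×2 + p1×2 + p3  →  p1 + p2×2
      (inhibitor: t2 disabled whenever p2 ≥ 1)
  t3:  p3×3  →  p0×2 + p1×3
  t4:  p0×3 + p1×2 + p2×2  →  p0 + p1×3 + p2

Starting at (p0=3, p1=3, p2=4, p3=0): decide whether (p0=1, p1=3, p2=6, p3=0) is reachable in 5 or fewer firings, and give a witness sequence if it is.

step 1: fire t0:  (p0=3, p1=3, p2=4, p3=0) → (p0=2, p1=3, p2=5, p3=0)
step 2: fire t0:  (p0=2, p1=3, p2=5, p3=0) → (p0=1, p1=3, p2=6, p3=0)

YES — reachable via ⟨t0, t0⟩ (2 firings)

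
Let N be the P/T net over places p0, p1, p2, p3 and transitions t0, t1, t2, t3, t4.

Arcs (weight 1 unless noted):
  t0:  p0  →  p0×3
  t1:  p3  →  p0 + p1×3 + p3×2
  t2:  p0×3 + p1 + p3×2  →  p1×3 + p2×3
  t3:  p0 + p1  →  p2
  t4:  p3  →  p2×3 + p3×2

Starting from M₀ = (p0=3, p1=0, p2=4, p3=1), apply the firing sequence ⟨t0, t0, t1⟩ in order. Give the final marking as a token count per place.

step 1: fire t0:  (p0=3, p1=0, p2=4, p3=1) → (p0=5, p1=0, p2=4, p3=1)
step 2: fire t0:  (p0=5, p1=0, p2=4, p3=1) → (p0=7, p1=0, p2=4, p3=1)
step 3: fire t1:  (p0=7, p1=0, p2=4, p3=1) → (p0=8, p1=3, p2=4, p3=2)

(p0=8, p1=3, p2=4, p3=2)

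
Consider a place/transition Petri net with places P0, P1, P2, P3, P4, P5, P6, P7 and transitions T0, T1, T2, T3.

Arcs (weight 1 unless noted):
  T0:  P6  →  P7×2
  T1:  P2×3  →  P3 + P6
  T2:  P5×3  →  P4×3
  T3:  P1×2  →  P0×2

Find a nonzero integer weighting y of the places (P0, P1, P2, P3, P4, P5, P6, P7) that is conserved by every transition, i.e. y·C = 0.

Incidence matrix C (rows=places, cols=transitions):
       T0   T1   T2   T3
   P0   0    0    0    2
   P1   0    0    0   -2
   P2   0   -3    0    0
   P3   0    1    0    0
   P4   0    0    3    0
   P5   0    0   -3    0
   P6  -1    1    0    0
   P7   2    0    0    0

Candidate y = [1, 1, 0, 0, 0, 0, 0, 0]; check y·C column-wise:
  col T0: 1·0 + 1·0 + 0·-1 + 0·2 = 0
  col T1: 1·0 + 1·0 + 0·-3 + 0·1 + 0·1 = 0
  col T2: 1·0 + 1·0 + 0·3 + 0·-3 = 0
  col T3: 1·2 + 1·-2 = 0

y = (P0:1, P1:1, P2:0, P3:0, P4:0, P5:0, P6:0, P7:0)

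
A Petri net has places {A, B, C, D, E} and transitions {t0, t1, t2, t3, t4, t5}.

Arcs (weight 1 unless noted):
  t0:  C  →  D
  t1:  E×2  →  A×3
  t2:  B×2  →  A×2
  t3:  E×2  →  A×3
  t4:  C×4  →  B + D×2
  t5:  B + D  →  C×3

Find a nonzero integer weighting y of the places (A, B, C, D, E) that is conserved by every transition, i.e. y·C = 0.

Incidence matrix C (rows=places, cols=transitions):
       t0   t1   t2   t3   t4   t5
    A   0    3    2    3    0    0
    B   0    0   -2    0    1   -1
    C  -1    0    0    0   -4    3
    D   1    0    0    0    2   -1
    E   0   -2    0   -2    0    0

Candidate y = [2, 2, 1, 1, 3]; check y·C column-wise:
  col t0: 2·0 + 2·0 + 1·-1 + 1·1 + 3·0 = 0
  col t1: 2·3 + 2·0 + 1·0 + 1·0 + 3·-2 = 0
  col t2: 2·2 + 2·-2 + 1·0 + 1·0 + 3·0 = 0
  col t3: 2·3 + 2·0 + 1·0 + 1·0 + 3·-2 = 0
  col t4: 2·0 + 2·1 + 1·-4 + 1·2 + 3·0 = 0
  col t5: 2·0 + 2·-1 + 1·3 + 1·-1 + 3·0 = 0

y = (A:2, B:2, C:1, D:1, E:3)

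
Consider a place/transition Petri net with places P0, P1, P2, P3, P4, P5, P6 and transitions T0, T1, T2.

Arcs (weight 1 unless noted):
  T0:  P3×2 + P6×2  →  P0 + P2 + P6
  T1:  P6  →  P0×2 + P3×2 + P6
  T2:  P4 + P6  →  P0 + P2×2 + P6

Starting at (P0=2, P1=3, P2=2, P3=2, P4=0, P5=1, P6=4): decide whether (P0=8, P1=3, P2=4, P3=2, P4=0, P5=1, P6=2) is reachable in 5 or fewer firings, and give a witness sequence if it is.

step 1: fire T0:  (P0=2, P1=3, P2=2, P3=2, P4=0, P5=1, P6=4) → (P0=3, P1=3, P2=3, P3=0, P4=0, P5=1, P6=3)
step 2: fire T1:  (P0=3, P1=3, P2=3, P3=0, P4=0, P5=1, P6=3) → (P0=5, P1=3, P2=3, P3=2, P4=0, P5=1, P6=3)
step 3: fire T0:  (P0=5, P1=3, P2=3, P3=2, P4=0, P5=1, P6=3) → (P0=6, P1=3, P2=4, P3=0, P4=0, P5=1, P6=2)
step 4: fire T1:  (P0=6, P1=3, P2=4, P3=0, P4=0, P5=1, P6=2) → (P0=8, P1=3, P2=4, P3=2, P4=0, P5=1, P6=2)

YES — reachable via ⟨T0, T1, T0, T1⟩ (4 firings)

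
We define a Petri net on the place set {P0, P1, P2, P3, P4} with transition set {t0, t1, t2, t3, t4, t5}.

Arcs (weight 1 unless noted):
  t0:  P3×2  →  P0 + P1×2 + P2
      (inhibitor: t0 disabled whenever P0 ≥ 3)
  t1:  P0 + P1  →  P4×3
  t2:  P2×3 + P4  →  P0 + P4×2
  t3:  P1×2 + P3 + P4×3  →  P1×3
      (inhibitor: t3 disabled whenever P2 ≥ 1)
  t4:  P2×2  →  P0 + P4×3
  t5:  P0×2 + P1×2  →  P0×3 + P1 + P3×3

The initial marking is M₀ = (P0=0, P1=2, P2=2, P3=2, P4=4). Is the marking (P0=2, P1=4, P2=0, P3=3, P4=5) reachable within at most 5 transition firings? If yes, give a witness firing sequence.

depth 0: 1 marking
depth 1: 3 markings reached so far
depth 2: 8 markings reached so far
depth 3: 14 markings reached so far
depth 4: 22 markings reached so far
depth 5: 32 markings reached so far
target is not among the 32 markings reachable within 5 steps

NO — not reachable within 5 firings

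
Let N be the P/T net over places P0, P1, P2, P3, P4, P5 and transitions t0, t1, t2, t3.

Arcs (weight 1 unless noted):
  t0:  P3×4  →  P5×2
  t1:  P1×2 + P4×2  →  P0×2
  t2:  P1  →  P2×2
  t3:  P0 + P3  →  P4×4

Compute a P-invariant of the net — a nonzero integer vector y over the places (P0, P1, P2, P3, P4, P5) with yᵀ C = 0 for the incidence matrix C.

Incidence matrix C (rows=places, cols=transitions):
       t0   t1   t2   t3
   P0   0    2    0   -1
   P1   0   -2   -1    0
   P2   0    0    2    0
   P3  -4    0    0   -1
   P4   0   -2    0    4
   P5   2    0    0    0

Candidate y = [8, 6, 3, 0, 2, 0]; check y·C column-wise:
  col t0: 8·0 + 6·0 + 3·0 + 0·-4 + 2·0 + 0·2 = 0
  col t1: 8·2 + 6·-2 + 3·0 + 2·-2 = 0
  col t2: 8·0 + 6·-1 + 3·2 + 2·0 = 0
  col t3: 8·-1 + 6·0 + 3·0 + 0·-1 + 2·4 = 0

y = (P0:8, P1:6, P2:3, P3:0, P4:2, P5:0)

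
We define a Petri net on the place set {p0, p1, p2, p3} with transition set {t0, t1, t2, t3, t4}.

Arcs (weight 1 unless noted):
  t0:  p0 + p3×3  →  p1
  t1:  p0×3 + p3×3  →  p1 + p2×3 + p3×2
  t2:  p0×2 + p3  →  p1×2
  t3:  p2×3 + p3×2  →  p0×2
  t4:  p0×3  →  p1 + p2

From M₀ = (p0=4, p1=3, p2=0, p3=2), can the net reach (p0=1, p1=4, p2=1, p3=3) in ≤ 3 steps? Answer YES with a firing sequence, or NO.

NO — not reachable within 3 firings

depth 0: 1 marking
depth 1: 3 markings reached so far
depth 2: 4 markings reached so far
depth 3: 4 markings reached so far
(frontier empty at depth 3; search complete)
target is not among the 4 markings reachable within 3 steps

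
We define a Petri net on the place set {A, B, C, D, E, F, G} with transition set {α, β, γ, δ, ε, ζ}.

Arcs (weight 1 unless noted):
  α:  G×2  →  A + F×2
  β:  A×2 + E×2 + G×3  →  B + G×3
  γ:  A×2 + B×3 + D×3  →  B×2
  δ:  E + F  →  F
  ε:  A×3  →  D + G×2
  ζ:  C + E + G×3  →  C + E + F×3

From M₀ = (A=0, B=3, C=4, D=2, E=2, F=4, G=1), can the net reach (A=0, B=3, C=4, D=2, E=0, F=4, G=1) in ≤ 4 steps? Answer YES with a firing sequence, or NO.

YES — reachable via ⟨δ, δ⟩ (2 firings)

step 1: fire δ:  (A=0, B=3, C=4, D=2, E=2, F=4, G=1) → (A=0, B=3, C=4, D=2, E=1, F=4, G=1)
step 2: fire δ:  (A=0, B=3, C=4, D=2, E=1, F=4, G=1) → (A=0, B=3, C=4, D=2, E=0, F=4, G=1)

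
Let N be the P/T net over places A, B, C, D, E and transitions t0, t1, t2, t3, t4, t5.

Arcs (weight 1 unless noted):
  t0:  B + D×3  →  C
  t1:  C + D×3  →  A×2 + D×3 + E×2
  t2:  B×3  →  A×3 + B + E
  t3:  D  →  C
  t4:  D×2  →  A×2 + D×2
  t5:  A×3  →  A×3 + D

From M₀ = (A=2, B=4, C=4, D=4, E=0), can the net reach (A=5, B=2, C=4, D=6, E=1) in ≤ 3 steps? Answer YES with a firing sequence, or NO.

step 1: fire t2:  (A=2, B=4, C=4, D=4, E=0) → (A=5, B=2, C=4, D=4, E=1)
step 2: fire t5:  (A=5, B=2, C=4, D=4, E=1) → (A=5, B=2, C=4, D=5, E=1)
step 3: fire t5:  (A=5, B=2, C=4, D=5, E=1) → (A=5, B=2, C=4, D=6, E=1)

YES — reachable via ⟨t2, t5, t5⟩ (3 firings)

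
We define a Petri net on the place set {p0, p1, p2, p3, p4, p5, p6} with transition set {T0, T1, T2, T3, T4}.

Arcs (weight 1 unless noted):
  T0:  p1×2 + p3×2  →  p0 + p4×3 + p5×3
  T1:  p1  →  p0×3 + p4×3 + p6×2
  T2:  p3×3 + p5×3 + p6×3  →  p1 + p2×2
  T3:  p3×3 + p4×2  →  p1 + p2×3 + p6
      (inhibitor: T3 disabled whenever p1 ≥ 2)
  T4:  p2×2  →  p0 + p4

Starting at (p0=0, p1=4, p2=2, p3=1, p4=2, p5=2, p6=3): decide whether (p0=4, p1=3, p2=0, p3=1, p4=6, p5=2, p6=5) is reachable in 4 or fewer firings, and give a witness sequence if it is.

step 1: fire T1:  (p0=0, p1=4, p2=2, p3=1, p4=2, p5=2, p6=3) → (p0=3, p1=3, p2=2, p3=1, p4=5, p5=2, p6=5)
step 2: fire T4:  (p0=3, p1=3, p2=2, p3=1, p4=5, p5=2, p6=5) → (p0=4, p1=3, p2=0, p3=1, p4=6, p5=2, p6=5)

YES — reachable via ⟨T1, T4⟩ (2 firings)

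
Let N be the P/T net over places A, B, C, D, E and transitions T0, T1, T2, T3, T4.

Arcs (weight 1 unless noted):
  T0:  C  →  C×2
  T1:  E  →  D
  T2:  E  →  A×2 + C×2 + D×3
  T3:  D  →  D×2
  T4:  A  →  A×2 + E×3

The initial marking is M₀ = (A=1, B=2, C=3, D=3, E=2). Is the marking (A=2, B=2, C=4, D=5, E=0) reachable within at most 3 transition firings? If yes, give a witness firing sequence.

depth 0: 1 marking
depth 1: 6 markings reached so far
depth 2: 21 markings reached so far
depth 3: 52 markings reached so far
target is not among the 52 markings reachable within 3 steps

NO — not reachable within 3 firings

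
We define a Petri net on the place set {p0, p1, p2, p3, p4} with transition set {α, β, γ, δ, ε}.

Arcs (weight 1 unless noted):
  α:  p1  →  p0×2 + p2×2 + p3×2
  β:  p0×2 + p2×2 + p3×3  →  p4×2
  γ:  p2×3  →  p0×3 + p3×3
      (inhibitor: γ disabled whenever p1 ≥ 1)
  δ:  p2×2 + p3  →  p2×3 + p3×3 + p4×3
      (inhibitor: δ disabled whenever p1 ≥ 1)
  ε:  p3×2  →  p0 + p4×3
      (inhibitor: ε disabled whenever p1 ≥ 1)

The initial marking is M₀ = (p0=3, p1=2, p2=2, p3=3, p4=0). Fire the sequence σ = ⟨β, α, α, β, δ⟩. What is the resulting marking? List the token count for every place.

step 1: fire β:  (p0=3, p1=2, p2=2, p3=3, p4=0) → (p0=1, p1=2, p2=0, p3=0, p4=2)
step 2: fire α:  (p0=1, p1=2, p2=0, p3=0, p4=2) → (p0=3, p1=1, p2=2, p3=2, p4=2)
step 3: fire α:  (p0=3, p1=1, p2=2, p3=2, p4=2) → (p0=5, p1=0, p2=4, p3=4, p4=2)
step 4: fire β:  (p0=5, p1=0, p2=4, p3=4, p4=2) → (p0=3, p1=0, p2=2, p3=1, p4=4)
step 5: fire δ:  (p0=3, p1=0, p2=2, p3=1, p4=4) → (p0=3, p1=0, p2=3, p3=3, p4=7)

(p0=3, p1=0, p2=3, p3=3, p4=7)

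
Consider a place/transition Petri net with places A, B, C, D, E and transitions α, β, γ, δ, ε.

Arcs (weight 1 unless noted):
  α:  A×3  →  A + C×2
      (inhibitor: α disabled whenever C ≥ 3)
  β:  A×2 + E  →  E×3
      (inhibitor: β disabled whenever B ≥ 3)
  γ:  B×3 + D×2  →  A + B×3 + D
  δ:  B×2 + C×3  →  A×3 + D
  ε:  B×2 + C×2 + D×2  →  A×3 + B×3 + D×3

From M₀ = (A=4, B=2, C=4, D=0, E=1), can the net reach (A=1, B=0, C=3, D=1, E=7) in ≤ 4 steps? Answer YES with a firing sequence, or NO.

depth 0: 1 marking
depth 1: 3 markings reached so far
depth 2: 6 markings reached so far
depth 3: 8 markings reached so far
depth 4: 10 markings reached so far
target is not among the 10 markings reachable within 4 steps

NO — not reachable within 4 firings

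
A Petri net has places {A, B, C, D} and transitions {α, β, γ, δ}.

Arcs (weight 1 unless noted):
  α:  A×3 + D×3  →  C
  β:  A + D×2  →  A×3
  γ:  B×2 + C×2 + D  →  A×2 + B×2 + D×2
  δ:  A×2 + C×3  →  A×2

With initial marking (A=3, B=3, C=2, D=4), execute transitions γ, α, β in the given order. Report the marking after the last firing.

step 1: fire γ:  (A=3, B=3, C=2, D=4) → (A=5, B=3, C=0, D=5)
step 2: fire α:  (A=5, B=3, C=0, D=5) → (A=2, B=3, C=1, D=2)
step 3: fire β:  (A=2, B=3, C=1, D=2) → (A=4, B=3, C=1, D=0)

(A=4, B=3, C=1, D=0)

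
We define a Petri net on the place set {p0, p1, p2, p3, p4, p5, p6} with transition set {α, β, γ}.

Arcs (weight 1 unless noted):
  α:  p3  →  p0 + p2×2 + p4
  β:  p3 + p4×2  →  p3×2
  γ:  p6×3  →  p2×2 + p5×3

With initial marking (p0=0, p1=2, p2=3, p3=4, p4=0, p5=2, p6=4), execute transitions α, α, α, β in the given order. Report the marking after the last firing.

(p0=3, p1=2, p2=9, p3=2, p4=1, p5=2, p6=4)

step 1: fire α:  (p0=0, p1=2, p2=3, p3=4, p4=0, p5=2, p6=4) → (p0=1, p1=2, p2=5, p3=3, p4=1, p5=2, p6=4)
step 2: fire α:  (p0=1, p1=2, p2=5, p3=3, p4=1, p5=2, p6=4) → (p0=2, p1=2, p2=7, p3=2, p4=2, p5=2, p6=4)
step 3: fire α:  (p0=2, p1=2, p2=7, p3=2, p4=2, p5=2, p6=4) → (p0=3, p1=2, p2=9, p3=1, p4=3, p5=2, p6=4)
step 4: fire β:  (p0=3, p1=2, p2=9, p3=1, p4=3, p5=2, p6=4) → (p0=3, p1=2, p2=9, p3=2, p4=1, p5=2, p6=4)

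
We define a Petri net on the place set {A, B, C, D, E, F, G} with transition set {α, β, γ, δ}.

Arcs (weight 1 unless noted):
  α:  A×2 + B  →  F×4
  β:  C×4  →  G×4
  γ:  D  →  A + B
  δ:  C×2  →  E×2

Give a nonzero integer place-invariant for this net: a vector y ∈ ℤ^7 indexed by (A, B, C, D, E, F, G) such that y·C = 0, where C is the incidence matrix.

y = (A:1, B:-2, C:0, D:-1, E:0, F:0, G:0)

Incidence matrix C (rows=places, cols=transitions):
        α    β    γ    δ
    A  -2    0    1    0
    B  -1    0    1    0
    C   0   -4    0   -2
    D   0    0   -1    0
    E   0    0    0    2
    F   4    0    0    0
    G   0    4    0    0

Candidate y = [1, -2, 0, -1, 0, 0, 0]; check y·C column-wise:
  col α: 1·-2 + -2·-1 + -1·0 + 0·4 = 0
  col β: 1·0 + -2·0 + 0·-4 + -1·0 + 0·4 = 0
  col γ: 1·1 + -2·1 + -1·-1 = 0
  col δ: 1·0 + -2·0 + 0·-2 + -1·0 + 0·2 = 0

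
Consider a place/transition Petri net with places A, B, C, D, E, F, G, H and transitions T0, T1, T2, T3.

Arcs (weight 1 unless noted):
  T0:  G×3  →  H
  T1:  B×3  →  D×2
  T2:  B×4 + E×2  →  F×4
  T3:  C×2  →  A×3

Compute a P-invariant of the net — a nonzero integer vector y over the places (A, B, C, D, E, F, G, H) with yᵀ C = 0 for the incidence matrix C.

y = (A:2, B:0, C:3, D:0, E:0, F:0, G:0, H:0)

Incidence matrix C (rows=places, cols=transitions):
       T0   T1   T2   T3
    A   0    0    0    3
    B   0   -3   -4    0
    C   0    0    0   -2
    D   0    2    0    0
    E   0    0   -2    0
    F   0    0    4    0
    G  -3    0    0    0
    H   1    0    0    0

Candidate y = [2, 0, 3, 0, 0, 0, 0, 0]; check y·C column-wise:
  col T0: 2·0 + 3·0 + 0·-3 + 0·1 = 0
  col T1: 2·0 + 0·-3 + 3·0 + 0·2 = 0
  col T2: 2·0 + 0·-4 + 3·0 + 0·-2 + 0·4 = 0
  col T3: 2·3 + 3·-2 = 0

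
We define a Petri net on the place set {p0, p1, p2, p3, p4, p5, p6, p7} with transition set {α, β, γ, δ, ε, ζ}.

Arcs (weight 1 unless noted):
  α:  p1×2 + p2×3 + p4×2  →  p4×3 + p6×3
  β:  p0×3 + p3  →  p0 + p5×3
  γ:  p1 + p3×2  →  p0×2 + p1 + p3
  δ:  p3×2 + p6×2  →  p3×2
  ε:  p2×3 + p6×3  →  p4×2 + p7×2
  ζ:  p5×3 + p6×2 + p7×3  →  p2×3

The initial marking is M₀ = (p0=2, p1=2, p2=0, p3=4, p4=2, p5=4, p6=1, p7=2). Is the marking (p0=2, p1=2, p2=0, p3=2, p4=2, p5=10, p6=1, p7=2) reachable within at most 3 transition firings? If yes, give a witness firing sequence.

depth 0: 1 marking
depth 1: 2 markings reached so far
depth 2: 4 markings reached so far
depth 3: 6 markings reached so far
target is not among the 6 markings reachable within 3 steps

NO — not reachable within 3 firings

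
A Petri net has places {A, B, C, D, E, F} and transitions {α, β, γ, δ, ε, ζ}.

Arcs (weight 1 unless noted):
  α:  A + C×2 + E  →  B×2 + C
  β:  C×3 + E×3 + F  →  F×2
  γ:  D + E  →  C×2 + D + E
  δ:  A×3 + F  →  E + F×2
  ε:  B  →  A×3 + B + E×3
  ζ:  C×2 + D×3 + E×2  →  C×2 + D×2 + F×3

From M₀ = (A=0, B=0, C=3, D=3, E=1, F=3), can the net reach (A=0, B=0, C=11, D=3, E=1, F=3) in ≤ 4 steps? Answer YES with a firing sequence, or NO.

step 1: fire γ:  (A=0, B=0, C=3, D=3, E=1, F=3) → (A=0, B=0, C=5, D=3, E=1, F=3)
step 2: fire γ:  (A=0, B=0, C=5, D=3, E=1, F=3) → (A=0, B=0, C=7, D=3, E=1, F=3)
step 3: fire γ:  (A=0, B=0, C=7, D=3, E=1, F=3) → (A=0, B=0, C=9, D=3, E=1, F=3)
step 4: fire γ:  (A=0, B=0, C=9, D=3, E=1, F=3) → (A=0, B=0, C=11, D=3, E=1, F=3)

YES — reachable via ⟨γ, γ, γ, γ⟩ (4 firings)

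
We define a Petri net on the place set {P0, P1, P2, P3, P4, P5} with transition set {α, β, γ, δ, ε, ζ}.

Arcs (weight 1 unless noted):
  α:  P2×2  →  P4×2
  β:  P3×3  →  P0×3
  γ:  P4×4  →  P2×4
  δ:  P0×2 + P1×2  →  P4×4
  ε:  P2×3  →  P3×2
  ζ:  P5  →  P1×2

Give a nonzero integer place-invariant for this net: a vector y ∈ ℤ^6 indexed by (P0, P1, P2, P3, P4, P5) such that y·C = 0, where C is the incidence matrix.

y = (P0:3, P1:1, P2:2, P3:3, P4:2, P5:2)

Incidence matrix C (rows=places, cols=transitions):
        α    β    γ    δ    ε    ζ
   P0   0    3    0   -2    0    0
   P1   0    0    0   -2    0    2
   P2  -2    0    4    0   -3    0
   P3   0   -3    0    0    2    0
   P4   2    0   -4    4    0    0
   P5   0    0    0    0    0   -1

Candidate y = [3, 1, 2, 3, 2, 2]; check y·C column-wise:
  col α: 3·0 + 1·0 + 2·-2 + 3·0 + 2·2 + 2·0 = 0
  col β: 3·3 + 1·0 + 2·0 + 3·-3 + 2·0 + 2·0 = 0
  col γ: 3·0 + 1·0 + 2·4 + 3·0 + 2·-4 + 2·0 = 0
  col δ: 3·-2 + 1·-2 + 2·0 + 3·0 + 2·4 + 2·0 = 0
  col ε: 3·0 + 1·0 + 2·-3 + 3·2 + 2·0 + 2·0 = 0
  col ζ: 3·0 + 1·2 + 2·0 + 3·0 + 2·0 + 2·-1 = 0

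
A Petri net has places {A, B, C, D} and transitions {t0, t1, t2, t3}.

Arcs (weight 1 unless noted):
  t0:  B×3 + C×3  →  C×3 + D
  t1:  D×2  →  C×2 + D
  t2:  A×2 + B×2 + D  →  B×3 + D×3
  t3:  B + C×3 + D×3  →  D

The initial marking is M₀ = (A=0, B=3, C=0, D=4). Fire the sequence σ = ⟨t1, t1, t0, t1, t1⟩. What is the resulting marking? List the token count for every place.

step 1: fire t1:  (A=0, B=3, C=0, D=4) → (A=0, B=3, C=2, D=3)
step 2: fire t1:  (A=0, B=3, C=2, D=3) → (A=0, B=3, C=4, D=2)
step 3: fire t0:  (A=0, B=3, C=4, D=2) → (A=0, B=0, C=4, D=3)
step 4: fire t1:  (A=0, B=0, C=4, D=3) → (A=0, B=0, C=6, D=2)
step 5: fire t1:  (A=0, B=0, C=6, D=2) → (A=0, B=0, C=8, D=1)

(A=0, B=0, C=8, D=1)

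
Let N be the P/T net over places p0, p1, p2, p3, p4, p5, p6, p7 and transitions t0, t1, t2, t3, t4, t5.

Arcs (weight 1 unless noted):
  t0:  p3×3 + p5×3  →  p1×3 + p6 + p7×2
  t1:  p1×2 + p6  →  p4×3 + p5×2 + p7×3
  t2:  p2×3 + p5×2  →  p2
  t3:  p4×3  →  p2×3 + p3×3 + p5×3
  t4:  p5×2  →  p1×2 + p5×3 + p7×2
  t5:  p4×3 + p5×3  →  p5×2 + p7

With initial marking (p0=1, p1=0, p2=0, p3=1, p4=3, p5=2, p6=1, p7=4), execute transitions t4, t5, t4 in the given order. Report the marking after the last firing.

step 1: fire t4:  (p0=1, p1=0, p2=0, p3=1, p4=3, p5=2, p6=1, p7=4) → (p0=1, p1=2, p2=0, p3=1, p4=3, p5=3, p6=1, p7=6)
step 2: fire t5:  (p0=1, p1=2, p2=0, p3=1, p4=3, p5=3, p6=1, p7=6) → (p0=1, p1=2, p2=0, p3=1, p4=0, p5=2, p6=1, p7=7)
step 3: fire t4:  (p0=1, p1=2, p2=0, p3=1, p4=0, p5=2, p6=1, p7=7) → (p0=1, p1=4, p2=0, p3=1, p4=0, p5=3, p6=1, p7=9)

(p0=1, p1=4, p2=0, p3=1, p4=0, p5=3, p6=1, p7=9)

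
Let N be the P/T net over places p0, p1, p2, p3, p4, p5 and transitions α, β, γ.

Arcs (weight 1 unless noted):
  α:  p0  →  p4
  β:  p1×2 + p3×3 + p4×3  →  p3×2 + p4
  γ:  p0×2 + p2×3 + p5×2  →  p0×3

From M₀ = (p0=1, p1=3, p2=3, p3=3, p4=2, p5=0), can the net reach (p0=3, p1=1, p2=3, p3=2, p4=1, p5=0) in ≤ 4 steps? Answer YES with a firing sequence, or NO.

depth 0: 1 marking
depth 1: 2 markings reached so far
depth 2: 3 markings reached so far
depth 3: 3 markings reached so far
(frontier empty at depth 3; search complete)
target is not among the 3 markings reachable within 4 steps

NO — not reachable within 4 firings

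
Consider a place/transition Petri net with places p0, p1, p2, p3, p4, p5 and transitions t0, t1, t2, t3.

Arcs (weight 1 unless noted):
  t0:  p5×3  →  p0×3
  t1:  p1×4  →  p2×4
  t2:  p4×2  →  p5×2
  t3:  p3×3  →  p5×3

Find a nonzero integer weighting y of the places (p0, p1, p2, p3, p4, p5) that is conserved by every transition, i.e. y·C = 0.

Incidence matrix C (rows=places, cols=transitions):
       t0   t1   t2   t3
   p0   3    0    0    0
   p1   0   -4    0    0
   p2   0    4    0    0
   p3   0    0    0   -3
   p4   0    0   -2    0
   p5  -3    0    2    3

Candidate y = [0, 1, 1, 0, 0, 0]; check y·C column-wise:
  col t0: 0·3 + 1·0 + 1·0 + 0·-3 = 0
  col t1: 1·-4 + 1·4 = 0
  col t2: 1·0 + 1·0 + 0·-2 + 0·2 = 0
  col t3: 1·0 + 1·0 + 0·-3 + 0·3 = 0

y = (p0:0, p1:1, p2:1, p3:0, p4:0, p5:0)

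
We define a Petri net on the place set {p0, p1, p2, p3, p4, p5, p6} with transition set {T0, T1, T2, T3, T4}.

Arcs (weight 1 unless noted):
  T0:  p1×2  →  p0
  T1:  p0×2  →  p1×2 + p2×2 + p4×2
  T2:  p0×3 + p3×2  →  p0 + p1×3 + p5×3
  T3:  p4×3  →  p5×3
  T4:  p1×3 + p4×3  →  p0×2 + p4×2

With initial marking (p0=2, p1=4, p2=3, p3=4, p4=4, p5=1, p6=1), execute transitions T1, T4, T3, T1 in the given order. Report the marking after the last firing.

step 1: fire T1:  (p0=2, p1=4, p2=3, p3=4, p4=4, p5=1, p6=1) → (p0=0, p1=6, p2=5, p3=4, p4=6, p5=1, p6=1)
step 2: fire T4:  (p0=0, p1=6, p2=5, p3=4, p4=6, p5=1, p6=1) → (p0=2, p1=3, p2=5, p3=4, p4=5, p5=1, p6=1)
step 3: fire T3:  (p0=2, p1=3, p2=5, p3=4, p4=5, p5=1, p6=1) → (p0=2, p1=3, p2=5, p3=4, p4=2, p5=4, p6=1)
step 4: fire T1:  (p0=2, p1=3, p2=5, p3=4, p4=2, p5=4, p6=1) → (p0=0, p1=5, p2=7, p3=4, p4=4, p5=4, p6=1)

(p0=0, p1=5, p2=7, p3=4, p4=4, p5=4, p6=1)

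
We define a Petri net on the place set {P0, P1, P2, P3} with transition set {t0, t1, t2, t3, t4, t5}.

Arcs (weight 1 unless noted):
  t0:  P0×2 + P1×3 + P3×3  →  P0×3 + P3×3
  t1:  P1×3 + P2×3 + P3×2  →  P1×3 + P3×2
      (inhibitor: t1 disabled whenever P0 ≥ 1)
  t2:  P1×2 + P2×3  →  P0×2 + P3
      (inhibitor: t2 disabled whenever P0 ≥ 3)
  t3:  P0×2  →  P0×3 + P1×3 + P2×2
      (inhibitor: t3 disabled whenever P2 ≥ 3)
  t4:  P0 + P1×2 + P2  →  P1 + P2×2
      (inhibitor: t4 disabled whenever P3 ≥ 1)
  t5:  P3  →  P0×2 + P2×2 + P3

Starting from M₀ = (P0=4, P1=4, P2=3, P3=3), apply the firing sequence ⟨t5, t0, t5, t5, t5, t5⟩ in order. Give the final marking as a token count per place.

(P0=15, P1=1, P2=13, P3=3)

step 1: fire t5:  (P0=4, P1=4, P2=3, P3=3) → (P0=6, P1=4, P2=5, P3=3)
step 2: fire t0:  (P0=6, P1=4, P2=5, P3=3) → (P0=7, P1=1, P2=5, P3=3)
step 3: fire t5:  (P0=7, P1=1, P2=5, P3=3) → (P0=9, P1=1, P2=7, P3=3)
step 4: fire t5:  (P0=9, P1=1, P2=7, P3=3) → (P0=11, P1=1, P2=9, P3=3)
step 5: fire t5:  (P0=11, P1=1, P2=9, P3=3) → (P0=13, P1=1, P2=11, P3=3)
step 6: fire t5:  (P0=13, P1=1, P2=11, P3=3) → (P0=15, P1=1, P2=13, P3=3)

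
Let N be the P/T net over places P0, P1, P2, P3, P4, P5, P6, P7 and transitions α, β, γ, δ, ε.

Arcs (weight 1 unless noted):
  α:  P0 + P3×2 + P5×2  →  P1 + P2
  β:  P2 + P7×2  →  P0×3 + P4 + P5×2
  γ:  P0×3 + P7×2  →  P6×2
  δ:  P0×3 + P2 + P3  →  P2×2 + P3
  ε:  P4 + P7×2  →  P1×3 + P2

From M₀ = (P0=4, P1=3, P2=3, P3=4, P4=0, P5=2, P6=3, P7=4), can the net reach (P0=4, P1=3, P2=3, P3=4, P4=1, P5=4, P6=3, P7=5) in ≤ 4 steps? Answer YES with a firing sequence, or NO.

NO — not reachable within 4 firings

depth 0: 1 marking
depth 1: 5 markings reached so far
depth 2: 12 markings reached so far
depth 3: 21 markings reached so far
depth 4: 31 markings reached so far
target is not among the 31 markings reachable within 4 steps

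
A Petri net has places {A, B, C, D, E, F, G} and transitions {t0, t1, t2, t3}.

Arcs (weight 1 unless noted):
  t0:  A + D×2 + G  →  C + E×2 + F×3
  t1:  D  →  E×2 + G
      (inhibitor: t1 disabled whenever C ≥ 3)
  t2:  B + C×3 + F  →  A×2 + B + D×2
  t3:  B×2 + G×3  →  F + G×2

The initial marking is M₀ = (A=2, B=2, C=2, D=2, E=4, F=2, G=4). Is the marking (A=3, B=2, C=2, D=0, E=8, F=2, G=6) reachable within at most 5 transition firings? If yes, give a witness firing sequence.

NO — not reachable within 5 firings

depth 0: 1 marking
depth 1: 4 markings reached so far
depth 2: 8 markings reached so far
depth 3: 12 markings reached so far
depth 4: 15 markings reached so far
depth 5: 16 markings reached so far
target is not among the 16 markings reachable within 5 steps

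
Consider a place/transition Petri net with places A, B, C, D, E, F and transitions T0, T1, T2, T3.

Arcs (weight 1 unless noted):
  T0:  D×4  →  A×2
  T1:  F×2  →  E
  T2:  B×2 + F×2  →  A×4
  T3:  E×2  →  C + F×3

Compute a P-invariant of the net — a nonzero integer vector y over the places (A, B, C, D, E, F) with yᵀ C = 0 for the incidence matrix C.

y = (A:2, B:4, C:0, D:1, E:0, F:0)

Incidence matrix C (rows=places, cols=transitions):
       T0   T1   T2   T3
    A   2    0    4    0
    B   0    0   -2    0
    C   0    0    0    1
    D  -4    0    0    0
    E   0    1    0   -2
    F   0   -2   -2    3

Candidate y = [2, 4, 0, 1, 0, 0]; check y·C column-wise:
  col T0: 2·2 + 4·0 + 1·-4 = 0
  col T1: 2·0 + 4·0 + 1·0 + 0·1 + 0·-2 = 0
  col T2: 2·4 + 4·-2 + 1·0 + 0·-2 = 0
  col T3: 2·0 + 4·0 + 0·1 + 1·0 + 0·-2 + 0·3 = 0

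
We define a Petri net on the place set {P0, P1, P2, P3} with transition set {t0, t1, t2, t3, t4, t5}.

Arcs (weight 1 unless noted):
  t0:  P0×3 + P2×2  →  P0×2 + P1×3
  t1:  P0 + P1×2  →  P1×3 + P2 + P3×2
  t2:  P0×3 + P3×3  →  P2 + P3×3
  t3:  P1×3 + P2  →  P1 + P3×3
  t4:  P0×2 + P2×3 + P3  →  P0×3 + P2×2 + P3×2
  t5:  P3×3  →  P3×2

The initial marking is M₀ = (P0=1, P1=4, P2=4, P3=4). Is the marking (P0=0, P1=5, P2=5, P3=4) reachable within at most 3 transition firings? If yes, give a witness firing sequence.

YES — reachable via ⟨t1, t5, t5⟩ (3 firings)

step 1: fire t1:  (P0=1, P1=4, P2=4, P3=4) → (P0=0, P1=5, P2=5, P3=6)
step 2: fire t5:  (P0=0, P1=5, P2=5, P3=6) → (P0=0, P1=5, P2=5, P3=5)
step 3: fire t5:  (P0=0, P1=5, P2=5, P3=5) → (P0=0, P1=5, P2=5, P3=4)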